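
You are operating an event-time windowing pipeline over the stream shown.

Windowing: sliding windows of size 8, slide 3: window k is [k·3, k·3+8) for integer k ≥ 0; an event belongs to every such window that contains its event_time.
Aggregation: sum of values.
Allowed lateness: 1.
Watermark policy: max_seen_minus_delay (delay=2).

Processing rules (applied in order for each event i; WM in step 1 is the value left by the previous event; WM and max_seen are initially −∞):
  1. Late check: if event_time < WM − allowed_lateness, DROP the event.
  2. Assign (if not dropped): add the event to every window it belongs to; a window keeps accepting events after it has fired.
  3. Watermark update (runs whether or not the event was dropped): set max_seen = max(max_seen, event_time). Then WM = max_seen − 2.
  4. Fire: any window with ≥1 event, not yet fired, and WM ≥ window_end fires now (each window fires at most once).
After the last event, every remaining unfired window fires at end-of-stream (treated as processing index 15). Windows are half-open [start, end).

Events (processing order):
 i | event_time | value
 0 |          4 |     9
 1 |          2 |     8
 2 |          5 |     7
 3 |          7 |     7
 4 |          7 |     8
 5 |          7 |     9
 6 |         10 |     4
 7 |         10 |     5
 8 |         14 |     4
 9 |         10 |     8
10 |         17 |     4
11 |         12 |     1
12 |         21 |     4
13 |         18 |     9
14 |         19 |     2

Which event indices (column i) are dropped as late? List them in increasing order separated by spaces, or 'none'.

9 11

i=0 t=4 v=9: → [3,11),[0,8); WM=2
i=1 t=2 v=8: → [0,8); WM=2
i=2 t=5 v=7: → [3,11),[0,8); WM=3
i=3 t=7 v=7: → [6,14),[3,11),[0,8); WM=5
i=4 t=7 v=8: → [6,14),[3,11),[0,8); WM=5
i=5 t=7 v=9: → [6,14),[3,11),[0,8); WM=5
i=6 t=10 v=4: → [9,17),[6,14),[3,11); WM=8; [0,8) fires=48
i=7 t=10 v=5: → [9,17),[6,14),[3,11); WM=8
i=8 t=14 v=4: → [12,20),[9,17); WM=12; [3,11) fires=49
i=9 t=10 v=8: DROP (t<12-1); WM=12
i=10 t=17 v=4: → [15,23),[12,20); WM=15; [6,14) fires=33
i=11 t=12 v=1: DROP (t<15-1); WM=15
i=12 t=21 v=4: → [21,29),[18,26),[15,23); WM=19; [9,17) fires=13
i=13 t=18 v=9: → [18,26),[15,23),[12,20); WM=19
i=14 t=19 v=2: → [18,26),[15,23),[12,20); WM=19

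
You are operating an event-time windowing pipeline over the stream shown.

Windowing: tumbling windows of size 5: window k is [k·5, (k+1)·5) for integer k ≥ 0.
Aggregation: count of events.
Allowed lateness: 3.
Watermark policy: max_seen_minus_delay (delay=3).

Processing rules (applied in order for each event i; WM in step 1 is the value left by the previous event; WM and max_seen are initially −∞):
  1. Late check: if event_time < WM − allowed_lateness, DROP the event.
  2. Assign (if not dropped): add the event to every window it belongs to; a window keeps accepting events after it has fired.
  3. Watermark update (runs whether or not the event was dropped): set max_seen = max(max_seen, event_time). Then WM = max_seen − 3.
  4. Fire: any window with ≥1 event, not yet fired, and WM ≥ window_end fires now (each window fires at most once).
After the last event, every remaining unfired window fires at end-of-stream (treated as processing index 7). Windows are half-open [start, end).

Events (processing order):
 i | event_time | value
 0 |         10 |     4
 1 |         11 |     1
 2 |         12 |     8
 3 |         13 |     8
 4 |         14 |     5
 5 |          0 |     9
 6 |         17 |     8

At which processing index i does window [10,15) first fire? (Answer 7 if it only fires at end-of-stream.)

i=0 t=10 v=4: → [10,15); WM=7
i=1 t=11 v=1: → [10,15); WM=8
i=2 t=12 v=8: → [10,15); WM=9
i=3 t=13 v=8: → [10,15); WM=10
i=4 t=14 v=5: → [10,15); WM=11
i=5 t=0 v=9: DROP (t<11-3); WM=11
i=6 t=17 v=8: → [15,20); WM=14

7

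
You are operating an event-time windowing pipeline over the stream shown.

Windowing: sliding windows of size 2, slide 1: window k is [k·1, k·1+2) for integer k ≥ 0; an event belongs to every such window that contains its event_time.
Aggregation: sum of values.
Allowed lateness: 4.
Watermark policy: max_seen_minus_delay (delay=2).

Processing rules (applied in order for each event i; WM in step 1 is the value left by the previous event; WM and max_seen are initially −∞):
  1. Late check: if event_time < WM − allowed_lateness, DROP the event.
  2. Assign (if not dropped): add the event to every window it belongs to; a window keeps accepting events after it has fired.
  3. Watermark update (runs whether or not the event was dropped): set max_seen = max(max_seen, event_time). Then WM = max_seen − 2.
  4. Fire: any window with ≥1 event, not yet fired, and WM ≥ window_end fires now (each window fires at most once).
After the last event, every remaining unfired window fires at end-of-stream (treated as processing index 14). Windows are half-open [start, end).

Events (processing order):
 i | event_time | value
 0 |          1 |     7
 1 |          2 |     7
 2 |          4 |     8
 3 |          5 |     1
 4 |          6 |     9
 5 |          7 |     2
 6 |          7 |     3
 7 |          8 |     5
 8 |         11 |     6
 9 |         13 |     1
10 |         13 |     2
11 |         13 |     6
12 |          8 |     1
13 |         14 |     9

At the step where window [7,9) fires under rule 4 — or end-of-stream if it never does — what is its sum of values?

10

i=0 t=1 v=7: → [1,3),[0,2); WM=-1
i=1 t=2 v=7: → [2,4),[1,3); WM=0
i=2 t=4 v=8: → [4,6),[3,5); WM=2; [0,2) fires=7
i=3 t=5 v=1: → [5,7),[4,6); WM=3; [1,3) fires=14
i=4 t=6 v=9: → [6,8),[5,7); WM=4; [2,4) fires=7
i=5 t=7 v=2: → [7,9),[6,8); WM=5; [3,5) fires=8
i=6 t=7 v=3: → [7,9),[6,8); WM=5
i=7 t=8 v=5: → [8,10),[7,9); WM=6; [4,6) fires=9
i=8 t=11 v=6: → [11,13),[10,12); WM=9; [5,7) fires=10 [6,8) fires=14 [7,9) fires=10
i=9 t=13 v=1: → [13,15),[12,14); WM=11; [8,10) fires=5
i=10 t=13 v=2: → [13,15),[12,14); WM=11
i=11 t=13 v=6: → [13,15),[12,14); WM=11
i=12 t=8 v=1: → [8,10),[7,9); WM=11
i=13 t=14 v=9: → [14,16),[13,15); WM=12; [10,12) fires=6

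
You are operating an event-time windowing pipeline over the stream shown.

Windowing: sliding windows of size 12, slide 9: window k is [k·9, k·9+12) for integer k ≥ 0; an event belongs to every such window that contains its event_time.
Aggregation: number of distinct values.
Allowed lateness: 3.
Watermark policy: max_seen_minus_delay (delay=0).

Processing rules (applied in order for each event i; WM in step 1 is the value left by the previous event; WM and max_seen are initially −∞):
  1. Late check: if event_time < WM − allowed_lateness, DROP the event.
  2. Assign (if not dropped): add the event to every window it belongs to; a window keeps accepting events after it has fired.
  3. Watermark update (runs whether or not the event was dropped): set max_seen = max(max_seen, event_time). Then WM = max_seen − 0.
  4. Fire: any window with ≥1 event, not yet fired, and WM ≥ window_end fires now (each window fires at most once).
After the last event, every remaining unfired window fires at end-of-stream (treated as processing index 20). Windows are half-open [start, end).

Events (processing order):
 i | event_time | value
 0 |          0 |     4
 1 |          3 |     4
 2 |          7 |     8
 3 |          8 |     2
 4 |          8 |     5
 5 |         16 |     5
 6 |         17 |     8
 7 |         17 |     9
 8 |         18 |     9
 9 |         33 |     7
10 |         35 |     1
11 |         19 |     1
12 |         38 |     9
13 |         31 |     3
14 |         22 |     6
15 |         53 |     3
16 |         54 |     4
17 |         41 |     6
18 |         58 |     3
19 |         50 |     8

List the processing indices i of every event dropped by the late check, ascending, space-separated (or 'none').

i=0 t=0 v=4: → [0,12); WM=0
i=1 t=3 v=4: → [0,12); WM=3
i=2 t=7 v=8: → [0,12); WM=7
i=3 t=8 v=2: → [0,12); WM=8
i=4 t=8 v=5: → [0,12); WM=8
i=5 t=16 v=5: → [9,21); WM=16; [0,12) fires=4
i=6 t=17 v=8: → [9,21); WM=17
i=7 t=17 v=9: → [9,21); WM=17
i=8 t=18 v=9: → [18,30),[9,21); WM=18
i=9 t=33 v=7: → [27,39); WM=33; [9,21) fires=3 [18,30) fires=1
i=10 t=35 v=1: → [27,39); WM=35
i=11 t=19 v=1: DROP (t<35-3); WM=35
i=12 t=38 v=9: → [36,48),[27,39); WM=38
i=13 t=31 v=3: DROP (t<38-3); WM=38
i=14 t=22 v=6: DROP (t<38-3); WM=38
i=15 t=53 v=3: → [45,57); WM=53; [27,39) fires=3 [36,48) fires=1
i=16 t=54 v=4: → [54,66),[45,57); WM=54
i=17 t=41 v=6: DROP (t<54-3); WM=54
i=18 t=58 v=3: → [54,66); WM=58; [45,57) fires=2
i=19 t=50 v=8: DROP (t<58-3); WM=58

11 13 14 17 19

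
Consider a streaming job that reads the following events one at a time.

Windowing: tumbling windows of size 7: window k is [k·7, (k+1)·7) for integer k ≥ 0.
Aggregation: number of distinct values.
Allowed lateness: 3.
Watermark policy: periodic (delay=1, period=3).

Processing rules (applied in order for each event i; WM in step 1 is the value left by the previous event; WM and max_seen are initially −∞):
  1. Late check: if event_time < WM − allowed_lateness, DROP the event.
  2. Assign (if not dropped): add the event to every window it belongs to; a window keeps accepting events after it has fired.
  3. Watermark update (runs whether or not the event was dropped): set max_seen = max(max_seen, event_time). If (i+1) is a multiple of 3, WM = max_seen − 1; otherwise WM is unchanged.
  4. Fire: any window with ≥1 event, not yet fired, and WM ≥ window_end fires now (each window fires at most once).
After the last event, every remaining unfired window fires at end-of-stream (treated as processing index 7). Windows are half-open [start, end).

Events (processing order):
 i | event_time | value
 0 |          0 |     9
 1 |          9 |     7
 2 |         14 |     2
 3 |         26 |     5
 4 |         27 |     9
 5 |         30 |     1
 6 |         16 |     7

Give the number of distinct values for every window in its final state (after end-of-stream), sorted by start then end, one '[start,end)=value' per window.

[0,7)=1 [7,14)=1 [14,21)=1 [21,28)=2 [28,35)=1

i=0 t=0 v=9: → [0,7); WM=−∞
i=1 t=9 v=7: → [7,14); WM=−∞
i=2 t=14 v=2: → [14,21); WM=13; [0,7) fires=1
i=3 t=26 v=5: → [21,28); WM=13
i=4 t=27 v=9: → [21,28); WM=13
i=5 t=30 v=1: → [28,35); WM=29; [7,14) fires=1 [14,21) fires=1 [21,28) fires=2
i=6 t=16 v=7: DROP (t<29-3); WM=29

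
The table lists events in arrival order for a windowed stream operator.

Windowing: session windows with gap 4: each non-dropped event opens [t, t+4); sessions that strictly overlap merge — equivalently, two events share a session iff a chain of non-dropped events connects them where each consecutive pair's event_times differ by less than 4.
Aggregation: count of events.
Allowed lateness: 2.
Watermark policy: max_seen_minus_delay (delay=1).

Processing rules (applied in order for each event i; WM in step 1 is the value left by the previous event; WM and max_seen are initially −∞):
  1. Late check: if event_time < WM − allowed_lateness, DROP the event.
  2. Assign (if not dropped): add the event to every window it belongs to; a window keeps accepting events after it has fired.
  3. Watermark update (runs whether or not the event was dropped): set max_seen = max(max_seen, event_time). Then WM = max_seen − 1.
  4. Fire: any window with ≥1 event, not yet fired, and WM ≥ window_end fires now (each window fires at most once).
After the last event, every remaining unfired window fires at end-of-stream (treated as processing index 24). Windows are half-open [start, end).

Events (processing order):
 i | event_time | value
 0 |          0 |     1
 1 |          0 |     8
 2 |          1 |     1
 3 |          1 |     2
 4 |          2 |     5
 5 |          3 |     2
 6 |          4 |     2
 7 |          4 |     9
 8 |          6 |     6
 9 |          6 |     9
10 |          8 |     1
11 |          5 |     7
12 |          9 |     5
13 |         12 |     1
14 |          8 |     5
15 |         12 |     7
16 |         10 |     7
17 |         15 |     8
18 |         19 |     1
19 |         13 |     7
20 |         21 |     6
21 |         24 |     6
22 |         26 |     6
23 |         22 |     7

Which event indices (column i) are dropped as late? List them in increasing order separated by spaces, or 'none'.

14 19 23

i=0 t=0 v=1: → [0,4); WM=-1
i=1 t=0 v=8: → [0,4); WM=-1
i=2 t=1 v=1: → [0,5); WM=0
i=3 t=1 v=2: → [0,5); WM=0
i=4 t=2 v=5: → [0,6); WM=1
i=5 t=3 v=2: → [0,7); WM=2
i=6 t=4 v=2: → [0,8); WM=3
i=7 t=4 v=9: → [0,8); WM=3
i=8 t=6 v=6: → [0,10); WM=5
i=9 t=6 v=9: → [0,10); WM=5
i=10 t=8 v=1: → [0,12); WM=7
i=11 t=5 v=7: → [0,12); WM=7
i=12 t=9 v=5: → [0,13); WM=8
i=13 t=12 v=1: → [0,16); WM=11
i=14 t=8 v=5: DROP (t<11-2); WM=11
i=15 t=12 v=7: → [0,16); WM=11
i=16 t=10 v=7: → [0,16); WM=11
i=17 t=15 v=8: → [0,19); WM=14
i=18 t=19 v=1: → [19,23); WM=18
i=19 t=13 v=7: DROP (t<18-2); WM=18
i=20 t=21 v=6: → [19,25); WM=20
i=21 t=24 v=6: → [19,28); WM=23
i=22 t=26 v=6: → [19,30); WM=25
i=23 t=22 v=7: DROP (t<25-2); WM=25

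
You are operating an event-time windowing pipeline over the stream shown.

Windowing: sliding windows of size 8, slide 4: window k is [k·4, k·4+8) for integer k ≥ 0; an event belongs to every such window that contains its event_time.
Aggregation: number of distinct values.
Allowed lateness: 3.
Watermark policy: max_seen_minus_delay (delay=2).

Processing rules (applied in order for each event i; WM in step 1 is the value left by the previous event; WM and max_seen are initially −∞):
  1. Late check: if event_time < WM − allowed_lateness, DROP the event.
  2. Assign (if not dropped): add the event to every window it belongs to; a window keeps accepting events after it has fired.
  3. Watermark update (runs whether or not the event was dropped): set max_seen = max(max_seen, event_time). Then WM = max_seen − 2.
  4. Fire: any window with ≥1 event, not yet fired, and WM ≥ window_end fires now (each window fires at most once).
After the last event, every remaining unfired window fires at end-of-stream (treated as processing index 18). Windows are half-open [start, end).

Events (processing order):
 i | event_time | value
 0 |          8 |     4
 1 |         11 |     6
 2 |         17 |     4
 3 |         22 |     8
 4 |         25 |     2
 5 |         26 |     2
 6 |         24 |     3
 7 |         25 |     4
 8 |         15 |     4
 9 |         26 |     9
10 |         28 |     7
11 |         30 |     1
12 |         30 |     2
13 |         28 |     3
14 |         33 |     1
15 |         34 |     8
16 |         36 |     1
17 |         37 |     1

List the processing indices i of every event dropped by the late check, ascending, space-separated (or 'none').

8

i=0 t=8 v=4: → [8,16),[4,12); WM=6
i=1 t=11 v=6: → [8,16),[4,12); WM=9
i=2 t=17 v=4: → [16,24),[12,20); WM=15; [4,12) fires=2
i=3 t=22 v=8: → [20,28),[16,24); WM=20; [8,16) fires=2 [12,20) fires=1
i=4 t=25 v=2: → [24,32),[20,28); WM=23
i=5 t=26 v=2: → [24,32),[20,28); WM=24; [16,24) fires=2
i=6 t=24 v=3: → [24,32),[20,28); WM=24
i=7 t=25 v=4: → [24,32),[20,28); WM=24
i=8 t=15 v=4: DROP (t<24-3); WM=24
i=9 t=26 v=9: → [24,32),[20,28); WM=24
i=10 t=28 v=7: → [28,36),[24,32); WM=26
i=11 t=30 v=1: → [28,36),[24,32); WM=28; [20,28) fires=5
i=12 t=30 v=2: → [28,36),[24,32); WM=28
i=13 t=28 v=3: → [28,36),[24,32); WM=28
i=14 t=33 v=1: → [32,40),[28,36); WM=31
i=15 t=34 v=8: → [32,40),[28,36); WM=32; [24,32) fires=6
i=16 t=36 v=1: → [36,44),[32,40); WM=34
i=17 t=37 v=1: → [36,44),[32,40); WM=35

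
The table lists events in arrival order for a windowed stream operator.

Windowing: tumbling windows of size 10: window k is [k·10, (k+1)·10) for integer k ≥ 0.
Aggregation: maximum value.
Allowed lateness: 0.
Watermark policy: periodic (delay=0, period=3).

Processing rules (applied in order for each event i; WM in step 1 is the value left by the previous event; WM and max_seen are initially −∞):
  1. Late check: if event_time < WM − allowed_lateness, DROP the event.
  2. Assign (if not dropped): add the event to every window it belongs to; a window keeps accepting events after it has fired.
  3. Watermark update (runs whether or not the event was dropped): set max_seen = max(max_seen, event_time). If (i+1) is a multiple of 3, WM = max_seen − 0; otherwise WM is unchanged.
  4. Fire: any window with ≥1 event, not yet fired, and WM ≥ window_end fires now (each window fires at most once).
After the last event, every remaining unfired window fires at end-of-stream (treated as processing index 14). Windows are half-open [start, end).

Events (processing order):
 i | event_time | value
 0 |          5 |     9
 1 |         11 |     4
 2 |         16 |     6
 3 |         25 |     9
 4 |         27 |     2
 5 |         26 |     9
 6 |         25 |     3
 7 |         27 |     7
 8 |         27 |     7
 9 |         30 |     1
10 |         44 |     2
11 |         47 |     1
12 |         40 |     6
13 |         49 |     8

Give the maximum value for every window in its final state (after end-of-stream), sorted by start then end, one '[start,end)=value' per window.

[0,10)=9 [10,20)=6 [20,30)=9 [30,40)=1 [40,50)=8

i=0 t=5 v=9: → [0,10); WM=−∞
i=1 t=11 v=4: → [10,20); WM=−∞
i=2 t=16 v=6: → [10,20); WM=16; [0,10) fires=9
i=3 t=25 v=9: → [20,30); WM=16
i=4 t=27 v=2: → [20,30); WM=16
i=5 t=26 v=9: → [20,30); WM=27; [10,20) fires=6
i=6 t=25 v=3: DROP (t<27-0); WM=27
i=7 t=27 v=7: → [20,30); WM=27
i=8 t=27 v=7: → [20,30); WM=27
i=9 t=30 v=1: → [30,40); WM=27
i=10 t=44 v=2: → [40,50); WM=27
i=11 t=47 v=1: → [40,50); WM=47; [20,30) fires=9 [30,40) fires=1
i=12 t=40 v=6: DROP (t<47-0); WM=47
i=13 t=49 v=8: → [40,50); WM=47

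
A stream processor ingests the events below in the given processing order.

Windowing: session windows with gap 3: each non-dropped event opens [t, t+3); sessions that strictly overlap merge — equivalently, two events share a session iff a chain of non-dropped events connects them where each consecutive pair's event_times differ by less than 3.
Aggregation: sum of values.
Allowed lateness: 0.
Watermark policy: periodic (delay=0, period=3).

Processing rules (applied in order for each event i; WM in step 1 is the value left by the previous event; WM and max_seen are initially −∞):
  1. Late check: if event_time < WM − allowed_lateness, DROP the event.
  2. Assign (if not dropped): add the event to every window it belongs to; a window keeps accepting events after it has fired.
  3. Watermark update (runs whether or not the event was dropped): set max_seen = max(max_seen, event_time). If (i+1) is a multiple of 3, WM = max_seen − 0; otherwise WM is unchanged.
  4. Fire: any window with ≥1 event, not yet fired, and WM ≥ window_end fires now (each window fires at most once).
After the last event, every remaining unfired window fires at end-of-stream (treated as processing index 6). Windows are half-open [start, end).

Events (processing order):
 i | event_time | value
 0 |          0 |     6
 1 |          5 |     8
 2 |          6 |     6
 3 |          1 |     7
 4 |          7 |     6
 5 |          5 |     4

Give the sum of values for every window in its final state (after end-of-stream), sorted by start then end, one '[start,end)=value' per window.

i=0 t=0 v=6: → [0,3); WM=−∞
i=1 t=5 v=8: → [5,8); WM=−∞
i=2 t=6 v=6: → [5,9); WM=6
i=3 t=1 v=7: DROP (t<6-0); WM=6
i=4 t=7 v=6: → [5,10); WM=6
i=5 t=5 v=4: DROP (t<6-0); WM=7

[0,3)=6 [5,10)=20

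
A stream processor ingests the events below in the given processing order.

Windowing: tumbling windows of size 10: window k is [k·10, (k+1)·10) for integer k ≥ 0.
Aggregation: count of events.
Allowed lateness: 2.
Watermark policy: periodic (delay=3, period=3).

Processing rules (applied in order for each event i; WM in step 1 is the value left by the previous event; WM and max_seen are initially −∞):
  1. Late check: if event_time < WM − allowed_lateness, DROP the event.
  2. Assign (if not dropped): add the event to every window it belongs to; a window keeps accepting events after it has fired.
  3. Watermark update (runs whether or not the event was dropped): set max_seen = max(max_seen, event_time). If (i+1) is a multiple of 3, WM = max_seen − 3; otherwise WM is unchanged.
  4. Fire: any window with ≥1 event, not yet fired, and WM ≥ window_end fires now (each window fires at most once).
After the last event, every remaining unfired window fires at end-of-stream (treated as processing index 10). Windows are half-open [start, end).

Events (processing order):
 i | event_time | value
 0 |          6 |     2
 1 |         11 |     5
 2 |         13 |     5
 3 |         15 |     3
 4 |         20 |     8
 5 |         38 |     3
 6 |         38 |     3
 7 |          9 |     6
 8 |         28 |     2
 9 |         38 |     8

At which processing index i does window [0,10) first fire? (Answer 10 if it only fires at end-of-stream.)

2

i=0 t=6 v=2: → [0,10); WM=−∞
i=1 t=11 v=5: → [10,20); WM=−∞
i=2 t=13 v=5: → [10,20); WM=10; [0,10) fires=1
i=3 t=15 v=3: → [10,20); WM=10
i=4 t=20 v=8: → [20,30); WM=10
i=5 t=38 v=3: → [30,40); WM=35; [10,20) fires=3 [20,30) fires=1
i=6 t=38 v=3: → [30,40); WM=35
i=7 t=9 v=6: DROP (t<35-2); WM=35
i=8 t=28 v=2: DROP (t<35-2); WM=35
i=9 t=38 v=8: → [30,40); WM=35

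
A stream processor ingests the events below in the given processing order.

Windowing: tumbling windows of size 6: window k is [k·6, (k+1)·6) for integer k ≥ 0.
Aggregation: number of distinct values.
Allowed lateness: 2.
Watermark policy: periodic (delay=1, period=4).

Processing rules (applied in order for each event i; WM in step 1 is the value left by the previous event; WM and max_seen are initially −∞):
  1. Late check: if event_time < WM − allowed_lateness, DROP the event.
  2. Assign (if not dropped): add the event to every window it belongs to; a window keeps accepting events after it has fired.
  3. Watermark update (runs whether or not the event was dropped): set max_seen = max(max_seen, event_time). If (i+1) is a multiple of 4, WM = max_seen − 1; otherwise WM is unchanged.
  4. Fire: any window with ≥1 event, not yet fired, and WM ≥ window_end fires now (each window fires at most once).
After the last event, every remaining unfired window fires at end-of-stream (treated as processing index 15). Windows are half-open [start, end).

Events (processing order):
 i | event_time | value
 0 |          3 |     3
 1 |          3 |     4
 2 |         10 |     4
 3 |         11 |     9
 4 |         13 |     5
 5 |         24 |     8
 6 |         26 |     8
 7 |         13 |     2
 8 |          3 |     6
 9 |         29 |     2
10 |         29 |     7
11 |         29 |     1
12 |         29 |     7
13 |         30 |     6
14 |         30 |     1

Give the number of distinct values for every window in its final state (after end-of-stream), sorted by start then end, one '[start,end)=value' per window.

[0,6)=2 [6,12)=2 [12,18)=2 [24,30)=4 [30,36)=2

i=0 t=3 v=3: → [0,6); WM=−∞
i=1 t=3 v=4: → [0,6); WM=−∞
i=2 t=10 v=4: → [6,12); WM=−∞
i=3 t=11 v=9: → [6,12); WM=10; [0,6) fires=2
i=4 t=13 v=5: → [12,18); WM=10
i=5 t=24 v=8: → [24,30); WM=10
i=6 t=26 v=8: → [24,30); WM=10
i=7 t=13 v=2: → [12,18); WM=25; [6,12) fires=2 [12,18) fires=2
i=8 t=3 v=6: DROP (t<25-2); WM=25
i=9 t=29 v=2: → [24,30); WM=25
i=10 t=29 v=7: → [24,30); WM=25
i=11 t=29 v=1: → [24,30); WM=28
i=12 t=29 v=7: → [24,30); WM=28
i=13 t=30 v=6: → [30,36); WM=28
i=14 t=30 v=1: → [30,36); WM=28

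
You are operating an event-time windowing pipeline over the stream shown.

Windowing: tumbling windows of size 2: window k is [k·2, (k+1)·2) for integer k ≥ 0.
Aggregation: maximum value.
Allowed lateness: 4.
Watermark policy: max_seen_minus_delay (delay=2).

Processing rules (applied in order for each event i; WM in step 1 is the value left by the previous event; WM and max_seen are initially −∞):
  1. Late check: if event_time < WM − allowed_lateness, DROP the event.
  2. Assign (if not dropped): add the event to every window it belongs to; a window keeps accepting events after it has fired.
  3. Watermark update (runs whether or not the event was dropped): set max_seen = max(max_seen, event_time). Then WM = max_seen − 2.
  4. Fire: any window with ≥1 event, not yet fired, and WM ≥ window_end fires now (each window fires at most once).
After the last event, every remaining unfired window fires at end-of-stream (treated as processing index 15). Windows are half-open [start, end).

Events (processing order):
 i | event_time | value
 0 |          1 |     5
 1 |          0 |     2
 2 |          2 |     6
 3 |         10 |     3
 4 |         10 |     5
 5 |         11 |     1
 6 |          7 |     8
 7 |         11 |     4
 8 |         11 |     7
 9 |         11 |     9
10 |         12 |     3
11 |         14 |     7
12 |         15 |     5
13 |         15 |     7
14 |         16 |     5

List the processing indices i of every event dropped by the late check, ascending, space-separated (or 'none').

i=0 t=1 v=5: → [0,2); WM=-1
i=1 t=0 v=2: → [0,2); WM=-1
i=2 t=2 v=6: → [2,4); WM=0
i=3 t=10 v=3: → [10,12); WM=8; [0,2) fires=5 [2,4) fires=6
i=4 t=10 v=5: → [10,12); WM=8
i=5 t=11 v=1: → [10,12); WM=9
i=6 t=7 v=8: → [6,8); WM=9; [6,8) fires=8
i=7 t=11 v=4: → [10,12); WM=9
i=8 t=11 v=7: → [10,12); WM=9
i=9 t=11 v=9: → [10,12); WM=9
i=10 t=12 v=3: → [12,14); WM=10
i=11 t=14 v=7: → [14,16); WM=12; [10,12) fires=9
i=12 t=15 v=5: → [14,16); WM=13
i=13 t=15 v=7: → [14,16); WM=13
i=14 t=16 v=5: → [16,18); WM=14; [12,14) fires=3

none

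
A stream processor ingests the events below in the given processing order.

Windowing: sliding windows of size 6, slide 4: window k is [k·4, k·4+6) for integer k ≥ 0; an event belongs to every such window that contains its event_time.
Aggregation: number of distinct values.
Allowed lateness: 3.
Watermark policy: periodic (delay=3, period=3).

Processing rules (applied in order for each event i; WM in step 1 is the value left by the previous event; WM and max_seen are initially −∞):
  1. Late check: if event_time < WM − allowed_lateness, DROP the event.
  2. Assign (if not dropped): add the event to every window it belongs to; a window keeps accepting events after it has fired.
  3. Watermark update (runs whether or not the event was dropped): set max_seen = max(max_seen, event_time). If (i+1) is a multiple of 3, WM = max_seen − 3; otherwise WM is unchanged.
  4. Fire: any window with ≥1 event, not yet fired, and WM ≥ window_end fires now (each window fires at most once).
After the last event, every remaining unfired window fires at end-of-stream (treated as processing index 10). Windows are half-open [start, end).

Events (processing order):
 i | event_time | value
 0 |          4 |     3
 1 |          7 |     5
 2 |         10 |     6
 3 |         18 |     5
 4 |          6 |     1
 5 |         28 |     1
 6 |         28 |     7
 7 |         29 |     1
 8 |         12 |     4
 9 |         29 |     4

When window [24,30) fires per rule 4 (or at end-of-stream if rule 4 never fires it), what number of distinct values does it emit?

3

i=0 t=4 v=3: → [4,10),[0,6); WM=−∞
i=1 t=7 v=5: → [4,10); WM=−∞
i=2 t=10 v=6: → [8,14); WM=7; [0,6) fires=1
i=3 t=18 v=5: → [16,22); WM=7
i=4 t=6 v=1: → [4,10); WM=7
i=5 t=28 v=1: → [28,34),[24,30); WM=25; [4,10) fires=3 [8,14) fires=1 [16,22) fires=1
i=6 t=28 v=7: → [28,34),[24,30); WM=25
i=7 t=29 v=1: → [28,34),[24,30); WM=25
i=8 t=12 v=4: DROP (t<25-3); WM=26
i=9 t=29 v=4: → [28,34),[24,30); WM=26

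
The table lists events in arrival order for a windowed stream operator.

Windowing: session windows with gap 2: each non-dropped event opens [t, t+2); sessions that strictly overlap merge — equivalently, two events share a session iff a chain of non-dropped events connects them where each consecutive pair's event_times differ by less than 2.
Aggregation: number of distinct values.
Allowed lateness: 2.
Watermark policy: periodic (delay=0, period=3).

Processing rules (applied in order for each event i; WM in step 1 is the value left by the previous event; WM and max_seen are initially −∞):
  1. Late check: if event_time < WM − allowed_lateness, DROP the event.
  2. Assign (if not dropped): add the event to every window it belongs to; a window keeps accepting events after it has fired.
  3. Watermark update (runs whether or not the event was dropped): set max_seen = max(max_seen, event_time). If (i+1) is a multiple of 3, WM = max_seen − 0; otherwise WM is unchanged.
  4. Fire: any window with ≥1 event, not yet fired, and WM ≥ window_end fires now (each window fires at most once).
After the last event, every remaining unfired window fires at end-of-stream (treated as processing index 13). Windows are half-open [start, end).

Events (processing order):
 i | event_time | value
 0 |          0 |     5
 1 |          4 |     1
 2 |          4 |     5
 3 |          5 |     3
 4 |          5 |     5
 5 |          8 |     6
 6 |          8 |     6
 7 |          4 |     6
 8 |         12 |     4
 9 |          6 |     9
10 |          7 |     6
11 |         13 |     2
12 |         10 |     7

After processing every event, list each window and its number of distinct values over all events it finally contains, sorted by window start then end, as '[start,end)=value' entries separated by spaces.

[0,2)=1 [4,7)=3 [8,10)=1 [12,15)=2

i=0 t=0 v=5: → [0,2); WM=−∞
i=1 t=4 v=1: → [4,6); WM=−∞
i=2 t=4 v=5: → [4,6); WM=4
i=3 t=5 v=3: → [4,7); WM=4
i=4 t=5 v=5: → [4,7); WM=4
i=5 t=8 v=6: → [8,10); WM=8
i=6 t=8 v=6: → [8,10); WM=8
i=7 t=4 v=6: DROP (t<8-2); WM=8
i=8 t=12 v=4: → [12,14); WM=12
i=9 t=6 v=9: DROP (t<12-2); WM=12
i=10 t=7 v=6: DROP (t<12-2); WM=12
i=11 t=13 v=2: → [12,15); WM=13
i=12 t=10 v=7: DROP (t<13-2); WM=13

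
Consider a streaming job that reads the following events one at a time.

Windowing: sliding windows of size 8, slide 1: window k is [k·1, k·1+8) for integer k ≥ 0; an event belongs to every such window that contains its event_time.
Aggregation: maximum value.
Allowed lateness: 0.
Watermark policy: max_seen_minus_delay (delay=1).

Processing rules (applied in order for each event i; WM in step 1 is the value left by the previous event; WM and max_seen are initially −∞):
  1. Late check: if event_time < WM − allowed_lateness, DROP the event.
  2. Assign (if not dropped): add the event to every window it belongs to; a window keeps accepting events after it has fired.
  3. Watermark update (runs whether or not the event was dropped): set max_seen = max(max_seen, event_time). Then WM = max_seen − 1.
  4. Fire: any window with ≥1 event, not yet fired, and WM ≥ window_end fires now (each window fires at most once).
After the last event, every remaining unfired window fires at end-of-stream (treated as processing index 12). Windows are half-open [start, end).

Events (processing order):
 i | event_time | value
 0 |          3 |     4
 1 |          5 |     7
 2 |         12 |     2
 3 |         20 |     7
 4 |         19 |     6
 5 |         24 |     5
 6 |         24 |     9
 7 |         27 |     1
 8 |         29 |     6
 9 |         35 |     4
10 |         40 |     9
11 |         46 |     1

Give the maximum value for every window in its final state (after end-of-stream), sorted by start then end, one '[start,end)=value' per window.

i=0 t=3 v=4: → [3,11),[2,10),[1,9),[0,8); WM=2
i=1 t=5 v=7: → [5,13),[4,12),[3,11),[2,10),[1,9),[0,8); WM=4
i=2 t=12 v=2: → [12,20),[11,19),[10,18),[9,17),[8,16),[7,15),[6,14),[5,13); WM=11; [0,8) fires=7 [1,9) fires=7 [2,10) fires=7 [3,11) fires=7
i=3 t=20 v=7: → [20,28),[19,27),[18,26),[17,25),[16,24),[15,23),[14,22),[13,21); WM=19; [4,12) fires=7 [5,13) fires=7 [6,14) fires=2 [7,15) fires=2 [8,16) fires=2 [9,17) fires=2 [10,18) fires=2 [11,19) fires=2
i=4 t=19 v=6: → [19,27),[18,26),[17,25),[16,24),[15,23),[14,22),[13,21),[12,20); WM=19
i=5 t=24 v=5: → [24,32),[23,31),[22,30),[21,29),[20,28),[19,27),[18,26),[17,25); WM=23; [12,20) fires=6 [13,21) fires=7 [14,22) fires=7 [15,23) fires=7
i=6 t=24 v=9: → [24,32),[23,31),[22,30),[21,29),[20,28),[19,27),[18,26),[17,25); WM=23
i=7 t=27 v=1: → [27,35),[26,34),[25,33),[24,32),[23,31),[22,30),[21,29),[20,28); WM=26; [16,24) fires=7 [17,25) fires=9 [18,26) fires=9
i=8 t=29 v=6: → [29,37),[28,36),[27,35),[26,34),[25,33),[24,32),[23,31),[22,30); WM=28; [19,27) fires=9 [20,28) fires=9
i=9 t=35 v=4: → [35,43),[34,42),[33,41),[32,40),[31,39),[30,38),[29,37),[28,36); WM=34; [21,29) fires=9 [22,30) fires=9 [23,31) fires=9 [24,32) fires=9 [25,33) fires=6 [26,34) fires=6
i=10 t=40 v=9: → [40,48),[39,47),[38,46),[37,45),[36,44),[35,43),[34,42),[33,41); WM=39; [27,35) fires=6 [28,36) fires=6 [29,37) fires=6 [30,38) fires=4 [31,39) fires=4
i=11 t=46 v=1: → [46,54),[45,53),[44,52),[43,51),[42,50),[41,49),[40,48),[39,47); WM=45; [32,40) fires=4 [33,41) fires=9 [34,42) fires=9 [35,43) fires=9 [36,44) fires=9 [37,45) fires=9

[0,8)=7 [1,9)=7 [2,10)=7 [3,11)=7 [4,12)=7 [5,13)=7 [6,14)=2 [7,15)=2 [8,16)=2 [9,17)=2 [10,18)=2 [11,19)=2 [12,20)=6 [13,21)=7 [14,22)=7 [15,23)=7 [16,24)=7 [17,25)=9 [18,26)=9 [19,27)=9 [20,28)=9 [21,29)=9 [22,30)=9 [23,31)=9 [24,32)=9 [25,33)=6 [26,34)=6 [27,35)=6 [28,36)=6 [29,37)=6 [30,38)=4 [31,39)=4 [32,40)=4 [33,41)=9 [34,42)=9 [35,43)=9 [36,44)=9 [37,45)=9 [38,46)=9 [39,47)=9 [40,48)=9 [41,49)=1 [42,50)=1 [43,51)=1 [44,52)=1 [45,53)=1 [46,54)=1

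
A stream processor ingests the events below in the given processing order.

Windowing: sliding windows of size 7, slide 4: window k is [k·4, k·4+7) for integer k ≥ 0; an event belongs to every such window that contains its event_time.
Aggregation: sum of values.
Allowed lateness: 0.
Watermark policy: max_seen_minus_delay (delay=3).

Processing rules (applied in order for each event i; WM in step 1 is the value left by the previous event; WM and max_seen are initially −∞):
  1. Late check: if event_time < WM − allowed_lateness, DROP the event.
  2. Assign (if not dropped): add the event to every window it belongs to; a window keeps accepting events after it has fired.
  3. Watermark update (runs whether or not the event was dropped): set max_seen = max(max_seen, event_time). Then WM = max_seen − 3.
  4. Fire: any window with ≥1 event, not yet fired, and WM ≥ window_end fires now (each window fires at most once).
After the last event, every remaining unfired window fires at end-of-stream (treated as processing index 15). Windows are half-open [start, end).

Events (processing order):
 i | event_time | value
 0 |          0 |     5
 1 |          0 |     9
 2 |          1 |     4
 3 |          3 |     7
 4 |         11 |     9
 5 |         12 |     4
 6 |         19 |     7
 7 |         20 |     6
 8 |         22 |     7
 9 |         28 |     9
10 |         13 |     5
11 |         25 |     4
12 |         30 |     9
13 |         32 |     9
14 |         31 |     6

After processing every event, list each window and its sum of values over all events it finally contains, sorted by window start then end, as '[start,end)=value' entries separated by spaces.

[0,7)=25 [8,15)=13 [12,19)=4 [16,23)=20 [20,27)=17 [24,31)=22 [28,35)=33 [32,39)=9

i=0 t=0 v=5: → [0,7); WM=-3
i=1 t=0 v=9: → [0,7); WM=-3
i=2 t=1 v=4: → [0,7); WM=-2
i=3 t=3 v=7: → [0,7); WM=0
i=4 t=11 v=9: → [8,15); WM=8; [0,7) fires=25
i=5 t=12 v=4: → [12,19),[8,15); WM=9
i=6 t=19 v=7: → [16,23); WM=16; [8,15) fires=13
i=7 t=20 v=6: → [20,27),[16,23); WM=17
i=8 t=22 v=7: → [20,27),[16,23); WM=19; [12,19) fires=4
i=9 t=28 v=9: → [28,35),[24,31); WM=25; [16,23) fires=20
i=10 t=13 v=5: DROP (t<25-0); WM=25
i=11 t=25 v=4: → [24,31),[20,27); WM=25
i=12 t=30 v=9: → [28,35),[24,31); WM=27; [20,27) fires=17
i=13 t=32 v=9: → [32,39),[28,35); WM=29
i=14 t=31 v=6: → [28,35); WM=29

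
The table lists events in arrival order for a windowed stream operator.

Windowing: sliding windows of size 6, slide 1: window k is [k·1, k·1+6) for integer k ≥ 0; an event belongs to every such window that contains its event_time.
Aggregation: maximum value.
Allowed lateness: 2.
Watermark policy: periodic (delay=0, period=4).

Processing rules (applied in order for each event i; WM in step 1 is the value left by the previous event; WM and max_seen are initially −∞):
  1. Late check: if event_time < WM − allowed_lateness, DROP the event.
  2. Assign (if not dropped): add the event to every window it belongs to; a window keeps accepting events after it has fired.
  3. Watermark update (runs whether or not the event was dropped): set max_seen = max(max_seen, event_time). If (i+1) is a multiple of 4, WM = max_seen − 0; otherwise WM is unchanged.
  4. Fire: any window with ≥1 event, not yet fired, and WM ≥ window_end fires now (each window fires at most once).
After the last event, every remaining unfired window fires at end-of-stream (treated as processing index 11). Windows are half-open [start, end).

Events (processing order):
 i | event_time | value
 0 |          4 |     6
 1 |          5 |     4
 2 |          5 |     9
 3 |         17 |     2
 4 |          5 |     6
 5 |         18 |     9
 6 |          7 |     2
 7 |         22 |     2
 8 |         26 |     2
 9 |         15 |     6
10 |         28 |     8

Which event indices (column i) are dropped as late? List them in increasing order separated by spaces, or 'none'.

i=0 t=4 v=6: → [4,10),[3,9),[2,8),[1,7),[0,6); WM=−∞
i=1 t=5 v=4: → [5,11),[4,10),[3,9),[2,8),[1,7),[0,6); WM=−∞
i=2 t=5 v=9: → [5,11),[4,10),[3,9),[2,8),[1,7),[0,6); WM=−∞
i=3 t=17 v=2: → [17,23),[16,22),[15,21),[14,20),[13,19),[12,18); WM=17; [0,6) fires=9 [1,7) fires=9 [2,8) fires=9 [3,9) fires=9 [4,10) fires=9 [5,11) fires=9
i=4 t=5 v=6: DROP (t<17-2); WM=17
i=5 t=18 v=9: → [18,24),[17,23),[16,22),[15,21),[14,20),[13,19); WM=17
i=6 t=7 v=2: DROP (t<17-2); WM=17
i=7 t=22 v=2: → [22,28),[21,27),[20,26),[19,25),[18,24),[17,23); WM=22; [12,18) fires=2 [13,19) fires=9 [14,20) fires=9 [15,21) fires=9 [16,22) fires=9
i=8 t=26 v=2: → [26,32),[25,31),[24,30),[23,29),[22,28),[21,27); WM=22
i=9 t=15 v=6: DROP (t<22-2); WM=22
i=10 t=28 v=8: → [28,34),[27,33),[26,32),[25,31),[24,30),[23,29); WM=22

4 6 9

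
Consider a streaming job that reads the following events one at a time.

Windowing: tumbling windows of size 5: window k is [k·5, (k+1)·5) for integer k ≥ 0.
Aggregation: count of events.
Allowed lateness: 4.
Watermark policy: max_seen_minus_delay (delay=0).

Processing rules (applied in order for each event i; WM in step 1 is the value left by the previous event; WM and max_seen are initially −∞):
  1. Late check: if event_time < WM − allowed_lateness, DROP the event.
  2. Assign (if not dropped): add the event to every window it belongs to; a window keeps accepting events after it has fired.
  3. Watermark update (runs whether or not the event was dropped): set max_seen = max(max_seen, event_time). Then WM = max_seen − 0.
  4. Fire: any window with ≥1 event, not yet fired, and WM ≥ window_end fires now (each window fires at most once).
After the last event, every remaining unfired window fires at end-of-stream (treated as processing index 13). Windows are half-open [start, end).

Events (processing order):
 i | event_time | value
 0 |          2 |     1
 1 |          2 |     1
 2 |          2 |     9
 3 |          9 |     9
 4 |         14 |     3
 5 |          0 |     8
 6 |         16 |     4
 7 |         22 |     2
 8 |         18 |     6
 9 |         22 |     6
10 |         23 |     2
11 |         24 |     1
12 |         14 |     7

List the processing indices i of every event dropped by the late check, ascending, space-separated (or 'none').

5 12

i=0 t=2 v=1: → [0,5); WM=2
i=1 t=2 v=1: → [0,5); WM=2
i=2 t=2 v=9: → [0,5); WM=2
i=3 t=9 v=9: → [5,10); WM=9; [0,5) fires=3
i=4 t=14 v=3: → [10,15); WM=14; [5,10) fires=1
i=5 t=0 v=8: DROP (t<14-4); WM=14
i=6 t=16 v=4: → [15,20); WM=16; [10,15) fires=1
i=7 t=22 v=2: → [20,25); WM=22; [15,20) fires=1
i=8 t=18 v=6: → [15,20); WM=22
i=9 t=22 v=6: → [20,25); WM=22
i=10 t=23 v=2: → [20,25); WM=23
i=11 t=24 v=1: → [20,25); WM=24
i=12 t=14 v=7: DROP (t<24-4); WM=24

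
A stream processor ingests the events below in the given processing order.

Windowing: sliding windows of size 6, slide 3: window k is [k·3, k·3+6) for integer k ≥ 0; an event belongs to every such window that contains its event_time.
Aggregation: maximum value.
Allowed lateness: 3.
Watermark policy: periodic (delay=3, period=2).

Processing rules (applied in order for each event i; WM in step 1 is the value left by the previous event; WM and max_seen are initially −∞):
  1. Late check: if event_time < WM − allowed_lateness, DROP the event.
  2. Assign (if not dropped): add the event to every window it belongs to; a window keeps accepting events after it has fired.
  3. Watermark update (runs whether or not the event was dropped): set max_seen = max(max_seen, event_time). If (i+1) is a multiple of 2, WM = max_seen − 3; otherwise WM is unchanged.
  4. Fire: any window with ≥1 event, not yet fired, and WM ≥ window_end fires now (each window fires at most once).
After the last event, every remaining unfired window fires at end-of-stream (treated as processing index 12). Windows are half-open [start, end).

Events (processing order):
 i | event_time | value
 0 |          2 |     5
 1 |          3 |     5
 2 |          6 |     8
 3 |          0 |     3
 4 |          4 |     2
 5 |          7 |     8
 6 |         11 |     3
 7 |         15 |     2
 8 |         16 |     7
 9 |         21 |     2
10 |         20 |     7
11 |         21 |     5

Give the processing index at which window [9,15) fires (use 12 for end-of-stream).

9

i=0 t=2 v=5: → [0,6); WM=−∞
i=1 t=3 v=5: → [3,9),[0,6); WM=0
i=2 t=6 v=8: → [6,12),[3,9); WM=0
i=3 t=0 v=3: → [0,6); WM=3
i=4 t=4 v=2: → [3,9),[0,6); WM=3
i=5 t=7 v=8: → [6,12),[3,9); WM=4
i=6 t=11 v=3: → [9,15),[6,12); WM=4
i=7 t=15 v=2: → [15,21),[12,18); WM=12; [0,6) fires=5 [3,9) fires=8 [6,12) fires=8
i=8 t=16 v=7: → [15,21),[12,18); WM=12
i=9 t=21 v=2: → [21,27),[18,24); WM=18; [9,15) fires=3 [12,18) fires=7
i=10 t=20 v=7: → [18,24),[15,21); WM=18
i=11 t=21 v=5: → [21,27),[18,24); WM=18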